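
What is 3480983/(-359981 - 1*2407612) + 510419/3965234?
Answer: -136156924105/120595097382 ≈ -1.1290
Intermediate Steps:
3480983/(-359981 - 1*2407612) + 510419/3965234 = 3480983/(-359981 - 2407612) + 510419*(1/3965234) = 3480983/(-2767593) + 5609/43574 = 3480983*(-1/2767593) + 5609/43574 = -3480983/2767593 + 5609/43574 = -136156924105/120595097382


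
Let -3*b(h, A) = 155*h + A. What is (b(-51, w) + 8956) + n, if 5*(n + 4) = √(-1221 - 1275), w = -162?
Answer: 11641 + 8*I*√39/5 ≈ 11641.0 + 9.992*I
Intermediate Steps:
b(h, A) = -155*h/3 - A/3 (b(h, A) = -(155*h + A)/3 = -(A + 155*h)/3 = -155*h/3 - A/3)
n = -4 + 8*I*√39/5 (n = -4 + √(-1221 - 1275)/5 = -4 + √(-2496)/5 = -4 + (8*I*√39)/5 = -4 + 8*I*√39/5 ≈ -4.0 + 9.992*I)
(b(-51, w) + 8956) + n = ((-155/3*(-51) - ⅓*(-162)) + 8956) + (-4 + 8*I*√39/5) = ((2635 + 54) + 8956) + (-4 + 8*I*√39/5) = (2689 + 8956) + (-4 + 8*I*√39/5) = 11645 + (-4 + 8*I*√39/5) = 11641 + 8*I*√39/5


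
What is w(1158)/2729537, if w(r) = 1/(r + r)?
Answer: 1/6321607692 ≈ 1.5819e-10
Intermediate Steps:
w(r) = 1/(2*r)
w(1158)/2729537 = ((½)/1158)/2729537 = ((½)*(1/1158))*(1/2729537) = (1/2316)*(1/2729537) = 1/6321607692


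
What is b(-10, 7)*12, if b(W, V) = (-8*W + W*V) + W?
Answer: 0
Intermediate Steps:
b(W, V) = -7*W + V*W (b(W, V) = (-8*W + V*W) + W = -7*W + V*W)
b(-10, 7)*12 = -10*(-7 + 7)*12 = -10*0*12 = 0*12 = 0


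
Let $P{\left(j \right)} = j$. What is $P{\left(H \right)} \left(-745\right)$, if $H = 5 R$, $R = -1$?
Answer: $3725$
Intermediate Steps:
$H = -5$ ($H = 5 \left(-1\right) = -5$)
$P{\left(H \right)} \left(-745\right) = \left(-5\right) \left(-745\right) = 3725$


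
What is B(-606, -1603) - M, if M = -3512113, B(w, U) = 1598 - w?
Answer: 3514317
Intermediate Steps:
B(-606, -1603) - M = (1598 - 1*(-606)) - 1*(-3512113) = (1598 + 606) + 3512113 = 2204 + 3512113 = 3514317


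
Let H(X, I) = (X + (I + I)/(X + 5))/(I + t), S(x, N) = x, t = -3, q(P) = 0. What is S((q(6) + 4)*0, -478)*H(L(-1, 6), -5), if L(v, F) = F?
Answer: 0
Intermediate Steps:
H(X, I) = (X + 2*I/(5 + X))/(-3 + I) (H(X, I) = (X + (I + I)/(X + 5))/(I - 3) = (X + (2*I)/(5 + X))/(-3 + I) = (X + 2*I/(5 + X))/(-3 + I))
S((q(6) + 4)*0, -478)*H(L(-1, 6), -5) = ((0 + 4)*0)*((6² + 2*(-5) + 5*6)/(-15 - 3*6 + 5*(-5) - 5*6)) = (4*0)*((36 - 10 + 30)/(-15 - 18 - 25 - 30)) = 0*(56/(-88)) = 0*(-1/88*56) = 0*(-7/11) = 0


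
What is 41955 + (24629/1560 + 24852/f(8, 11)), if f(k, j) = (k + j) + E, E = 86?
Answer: 460905611/10920 ≈ 42208.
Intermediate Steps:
f(k, j) = 86 + j + k (f(k, j) = (k + j) + 86 = (j + k) + 86 = 86 + j + k)
41955 + (24629/1560 + 24852/f(8, 11)) = 41955 + (24629/1560 + 24852/(86 + 11 + 8)) = 41955 + (24629*(1/1560) + 24852/105) = 41955 + (24629/1560 + 24852*(1/105)) = 41955 + (24629/1560 + 8284/35) = 41955 + 2757011/10920 = 460905611/10920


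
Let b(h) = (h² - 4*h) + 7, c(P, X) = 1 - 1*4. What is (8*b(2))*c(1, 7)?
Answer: -72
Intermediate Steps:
c(P, X) = -3 (c(P, X) = 1 - 4 = -3)
b(h) = 7 + h² - 4*h
(8*b(2))*c(1, 7) = (8*(7 + 2² - 4*2))*(-3) = (8*(7 + 4 - 8))*(-3) = (8*3)*(-3) = 24*(-3) = -72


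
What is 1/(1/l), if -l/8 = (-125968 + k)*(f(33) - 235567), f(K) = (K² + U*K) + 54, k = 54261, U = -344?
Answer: -140990877056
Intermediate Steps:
f(K) = 54 + K² - 344*K (f(K) = (K² - 344*K) + 54 = 54 + K² - 344*K)
l = -140990877056 (l = -8*(-125968 + 54261)*((54 + 33² - 344*33) - 235567) = -(-573656)*((54 + 1089 - 11352) - 235567) = -(-573656)*(-10209 - 235567) = -(-573656)*(-245776) = -8*17623859632 = -140990877056)
1/(1/l) = 1/(1/(-140990877056)) = 1/(-1/140990877056) = -140990877056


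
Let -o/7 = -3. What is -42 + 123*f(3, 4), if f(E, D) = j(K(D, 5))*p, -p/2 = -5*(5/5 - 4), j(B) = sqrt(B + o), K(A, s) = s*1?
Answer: -42 - 3690*sqrt(26) ≈ -18857.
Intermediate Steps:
K(A, s) = s
o = 21 (o = -7*(-3) = 21)
j(B) = sqrt(21 + B) (j(B) = sqrt(B + 21) = sqrt(21 + B))
p = -30 (p = -(-10)*(5/5 - 4) = -(-10)*(5*(1/5) - 4) = -(-10)*(1 - 4) = -(-10)*(-3) = -2*15 = -30)
f(E, D) = -30*sqrt(26) (f(E, D) = sqrt(21 + 5)*(-30) = sqrt(26)*(-30) = -30*sqrt(26))
-42 + 123*f(3, 4) = -42 + 123*(-30*sqrt(26)) = -42 - 3690*sqrt(26)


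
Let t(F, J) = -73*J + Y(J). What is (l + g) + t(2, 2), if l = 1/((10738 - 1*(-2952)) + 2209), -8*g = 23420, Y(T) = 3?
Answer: -97635757/31798 ≈ -3070.5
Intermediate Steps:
g = -5855/2 (g = -⅛*23420 = -5855/2 ≈ -2927.5)
l = 1/15899 (l = 1/((10738 + 2952) + 2209) = 1/(13690 + 2209) = 1/15899 ≈ 6.2897e-5)
t(F, J) = 3 - 73*J (t(F, J) = -73*J + 3 = 3 - 73*J)
(l + g) + t(2, 2) = (1/15899 - 5855/2) + (3 - 73*2) = -93088643/31798 + (3 - 146) = -93088643/31798 - 143 = -97635757/31798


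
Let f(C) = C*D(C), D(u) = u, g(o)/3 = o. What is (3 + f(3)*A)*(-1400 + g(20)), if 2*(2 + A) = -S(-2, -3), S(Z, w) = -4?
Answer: -4020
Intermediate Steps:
g(o) = 3*o
A = 0 (A = -2 + (-1*(-4))/2 = -2 + (½)*4 = -2 + 2 = 0)
f(C) = C² (f(C) = C*C = C²)
(3 + f(3)*A)*(-1400 + g(20)) = (3 + 3²*0)*(-1400 + 3*20) = (3 + 9*0)*(-1400 + 60) = (3 + 0)*(-1340) = 3*(-1340) = -4020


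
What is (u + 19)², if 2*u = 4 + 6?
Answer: 576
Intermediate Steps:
u = 5 (u = (4 + 6)/2 = (½)*10 = 5)
(u + 19)² = (5 + 19)² = 24² = 576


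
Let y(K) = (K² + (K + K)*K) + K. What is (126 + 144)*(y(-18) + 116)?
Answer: 288900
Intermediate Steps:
y(K) = K + 3*K² (y(K) = (K² + (2*K)*K) + K = (K² + 2*K²) + K = 3*K² + K = K + 3*K²)
(126 + 144)*(y(-18) + 116) = (126 + 144)*(-18*(1 + 3*(-18)) + 116) = 270*(-18*(1 - 54) + 116) = 270*(-18*(-53) + 116) = 270*(954 + 116) = 270*1070 = 288900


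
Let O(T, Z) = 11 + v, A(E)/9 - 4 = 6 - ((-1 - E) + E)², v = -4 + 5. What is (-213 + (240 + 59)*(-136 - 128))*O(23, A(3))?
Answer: -949788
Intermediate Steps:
v = 1
A(E) = 81 (A(E) = 36 + 9*(6 - ((-1 - E) + E)²) = 36 + 9*(6 - 1*(-1)²) = 36 + 9*(6 - 1*1) = 36 + 9*(6 - 1) = 36 + 9*5 = 36 + 45 = 81)
O(T, Z) = 12 (O(T, Z) = 11 + 1 = 12)
(-213 + (240 + 59)*(-136 - 128))*O(23, A(3)) = (-213 + (240 + 59)*(-136 - 128))*12 = (-213 + 299*(-264))*12 = (-213 - 78936)*12 = -79149*12 = -949788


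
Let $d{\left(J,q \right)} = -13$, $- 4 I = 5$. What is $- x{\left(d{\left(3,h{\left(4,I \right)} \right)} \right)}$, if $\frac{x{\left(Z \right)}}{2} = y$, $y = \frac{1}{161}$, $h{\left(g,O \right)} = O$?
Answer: $- \frac{2}{161} \approx -0.012422$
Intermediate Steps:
$I = - \frac{5}{4}$ ($I = \left(- \frac{1}{4}\right) 5 = - \frac{5}{4} \approx -1.25$)
$y = \frac{1}{161} \approx 0.0062112$
$x{\left(Z \right)} = \frac{2}{161}$ ($x{\left(Z \right)} = 2 \cdot \frac{1}{161} = \frac{2}{161}$)
$- x{\left(d{\left(3,h{\left(4,I \right)} \right)} \right)} = \left(-1\right) \frac{2}{161} = - \frac{2}{161}$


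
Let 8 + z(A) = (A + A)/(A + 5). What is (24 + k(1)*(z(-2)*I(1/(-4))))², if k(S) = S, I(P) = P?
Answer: 6241/9 ≈ 693.44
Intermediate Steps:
z(A) = -8 + 2*A/(5 + A) (z(A) = -8 + (A + A)/(A + 5) = -8 + (2*A)/(5 + A) = -8 + 2*A/(5 + A))
(24 + k(1)*(z(-2)*I(1/(-4))))² = (24 + 1*((2*(-20 - 3*(-2))/(5 - 2))/(-4)))² = (24 + 1*((2*(-20 + 6)/3)*(-¼)))² = (24 + 1*((2*(⅓)*(-14))*(-¼)))² = (24 + 1*(-28/3*(-¼)))² = (24 + 1*(7/3))² = (24 + 7/3)² = (79/3)² = 6241/9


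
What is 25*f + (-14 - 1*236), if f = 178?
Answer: 4200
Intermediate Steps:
25*f + (-14 - 1*236) = 25*178 + (-14 - 1*236) = 4450 + (-14 - 236) = 4450 - 250 = 4200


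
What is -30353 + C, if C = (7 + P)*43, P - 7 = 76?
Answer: -26483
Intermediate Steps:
P = 83 (P = 7 + 76 = 83)
C = 3870 (C = (7 + 83)*43 = 90*43 = 3870)
-30353 + C = -30353 + 3870 = -26483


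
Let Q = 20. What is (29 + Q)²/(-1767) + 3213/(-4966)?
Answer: -17600737/8774922 ≈ -2.0058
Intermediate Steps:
(29 + Q)²/(-1767) + 3213/(-4966) = (29 + 20)²/(-1767) + 3213/(-4966) = 49²*(-1/1767) + 3213*(-1/4966) = 2401*(-1/1767) - 3213/4966 = -2401/1767 - 3213/4966 = -17600737/8774922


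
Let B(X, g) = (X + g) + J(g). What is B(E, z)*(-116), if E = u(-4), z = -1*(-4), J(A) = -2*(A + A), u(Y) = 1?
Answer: 1276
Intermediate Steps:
J(A) = -4*A
z = 4
E = 1
B(X, g) = X - 3*g (B(X, g) = (X + g) - 4*g = X - 3*g)
B(E, z)*(-116) = (1 - 3*4)*(-116) = (1 - 12)*(-116) = -11*(-116) = 1276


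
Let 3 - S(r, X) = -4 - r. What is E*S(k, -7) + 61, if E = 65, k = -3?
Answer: 321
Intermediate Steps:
S(r, X) = 7 + r (S(r, X) = 3 - (-4 - r) = 3 + (4 + r) = 7 + r)
E*S(k, -7) + 61 = 65*(7 - 3) + 61 = 65*4 + 61 = 260 + 61 = 321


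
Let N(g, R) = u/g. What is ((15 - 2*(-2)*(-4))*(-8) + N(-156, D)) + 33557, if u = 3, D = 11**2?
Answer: 1745379/52 ≈ 33565.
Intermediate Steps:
D = 121
N(g, R) = 3/g
((15 - 2*(-2)*(-4))*(-8) + N(-156, D)) + 33557 = ((15 - 2*(-2)*(-4))*(-8) + 3/(-156)) + 33557 = ((15 + 4*(-4))*(-8) + 3*(-1/156)) + 33557 = ((15 - 16)*(-8) - 1/52) + 33557 = (-1*(-8) - 1/52) + 33557 = (8 - 1/52) + 33557 = 415/52 + 33557 = 1745379/52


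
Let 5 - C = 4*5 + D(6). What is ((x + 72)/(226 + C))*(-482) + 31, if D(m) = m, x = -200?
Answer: 68051/205 ≈ 331.96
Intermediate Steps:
C = -21 (C = 5 - (4*5 + 6) = 5 - (20 + 6) = 5 - 1*26 = 5 - 26 = -21)
((x + 72)/(226 + C))*(-482) + 31 = ((-200 + 72)/(226 - 21))*(-482) + 31 = -128/205*(-482) + 31 = 61696/205 + 31 = 68051/205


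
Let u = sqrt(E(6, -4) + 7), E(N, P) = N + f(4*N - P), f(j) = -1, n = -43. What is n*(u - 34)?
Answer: 1462 - 86*sqrt(3) ≈ 1313.0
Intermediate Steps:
E(N, P) = -1 + N (E(N, P) = N - 1 = -1 + N)
u = 2*sqrt(3) (u = sqrt((-1 + 6) + 7) = sqrt(5 + 7) = sqrt(12) = 2*sqrt(3) ≈ 3.4641)
n*(u - 34) = -43*(2*sqrt(3) - 34) = -43*(-34 + 2*sqrt(3)) = 1462 - 86*sqrt(3)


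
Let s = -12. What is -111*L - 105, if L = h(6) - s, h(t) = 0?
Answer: -1437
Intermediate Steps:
L = 12 (L = 0 - 1*(-12) = 0 + 12 = 12)
-111*L - 105 = -111*12 - 105 = -1332 - 105 = -1437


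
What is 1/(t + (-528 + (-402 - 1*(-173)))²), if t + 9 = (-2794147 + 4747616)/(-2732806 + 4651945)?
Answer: 1919139/1099745366029 ≈ 1.7451e-6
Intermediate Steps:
t = -15318782/1919139 (t = -9 + (-2794147 + 4747616)/(-2732806 + 4651945) = -9 + 1953469/1919139 = -15318782/1919139 ≈ -7.9821)
1/(t + (-528 + (-402 - 1*(-173)))²) = 1/(-15318782/1919139 + (-528 + (-402 - 1*(-173)))²) = 1/(-15318782/1919139 + (-528 + (-402 + 173))²) = 1/(-15318782/1919139 + (-528 - 229)²) = 1/(-15318782/1919139 + (-757)²) = 1/(-15318782/1919139 + 573049) = 1/(1099745366029/1919139) = 1919139/1099745366029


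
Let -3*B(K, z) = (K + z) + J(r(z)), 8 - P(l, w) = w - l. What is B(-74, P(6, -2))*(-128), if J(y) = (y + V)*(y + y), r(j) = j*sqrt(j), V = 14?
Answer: 1270528/3 ≈ 4.2351e+5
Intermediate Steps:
r(j) = j**(3/2)
P(l, w) = 8 + l - w (P(l, w) = 8 - (w - l) = 8 + (l - w) = 8 + l - w)
J(y) = 2*y*(14 + y) (J(y) = (y + 14)*(y + y) = (14 + y)*(2*y) = 2*y*(14 + y))
B(K, z) = -K/3 - z/3 - 2*z**(3/2)*(14 + z**(3/2))/3 (B(K, z) = -((K + z) + 2*z**(3/2)*(14 + z**(3/2)))/3 = -(K + z + 2*z**(3/2)*(14 + z**(3/2)))/3 = -K/3 - z/3 - 2*z**(3/2)*(14 + z**(3/2))/3)
B(-74, P(6, -2))*(-128) = (-28*(8 + 6 - 1*(-2))**(3/2)/3 - 2*(8 + 6 - 1*(-2))**3/3 - 1/3*(-74) - (8 + 6 - 1*(-2))/3)*(-128) = (-28*(8 + 6 + 2)**(3/2)/3 - 2*(8 + 6 + 2)**3/3 + 74/3 - (8 + 6 + 2)/3)*(-128) = (-28*16**(3/2)/3 - 2/3*16**3 + 74/3 - 1/3*16)*(-128) = (-28/3*64 - 2/3*4096 + 74/3 - 16/3)*(-128) = (-1792/3 - 8192/3 + 74/3 - 16/3)*(-128) = -9926/3*(-128) = 1270528/3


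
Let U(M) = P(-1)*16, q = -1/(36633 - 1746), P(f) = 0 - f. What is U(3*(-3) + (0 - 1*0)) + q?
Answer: 558191/34887 ≈ 16.000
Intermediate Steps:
P(f) = -f
q = -1/34887 ≈ -2.8664e-5
U(M) = 16 (U(M) = -1*(-1)*16 = 1*16 = 16)
U(3*(-3) + (0 - 1*0)) + q = 16 - 1/34887 = 558191/34887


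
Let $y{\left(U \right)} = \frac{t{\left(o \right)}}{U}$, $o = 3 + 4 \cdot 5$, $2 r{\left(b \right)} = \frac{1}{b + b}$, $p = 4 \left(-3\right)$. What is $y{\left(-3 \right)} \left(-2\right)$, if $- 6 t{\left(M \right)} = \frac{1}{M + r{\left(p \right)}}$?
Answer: $- \frac{16}{3309} \approx -0.0048353$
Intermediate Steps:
$p = -12$
$r{\left(b \right)} = \frac{1}{4 b}$ ($r{\left(b \right)} = \frac{1}{2 \left(b + b\right)} = \frac{1}{2 \cdot 2 b} = \frac{\frac{1}{2} \frac{1}{b}}{2} = \frac{1}{4 b}$)
$o = 23$ ($o = 3 + 20 = 23$)
$t{\left(M \right)} = - \frac{1}{6 \left(- \frac{1}{48} + M\right)}$ ($t{\left(M \right)} = - \frac{1}{6 \left(M + \frac{1}{4 \left(-12\right)}\right)} = - \frac{1}{6 \left(M + \frac{1}{4} \left(- \frac{1}{12}\right)\right)} = - \frac{1}{6 \left(M - \frac{1}{48}\right)} = - \frac{1}{6 \left(- \frac{1}{48} + M\right)}$)
$y{\left(U \right)} = - \frac{8}{1103 U}$ ($y{\left(U \right)} = \frac{\left(-8\right) \frac{1}{-1 + 48 \cdot 23}}{U} = \frac{\left(-8\right) \frac{1}{-1 + 1104}}{U} = \frac{\left(-8\right) \frac{1}{1103}}{U} = - \frac{8}{1103 U}$)
$y{\left(-3 \right)} \left(-2\right) = - \frac{8}{1103 \left(-3\right)} \left(-2\right) = \left(- \frac{8}{1103}\right) \left(- \frac{1}{3}\right) \left(-2\right) = \frac{8}{3309} \left(-2\right) = - \frac{16}{3309}$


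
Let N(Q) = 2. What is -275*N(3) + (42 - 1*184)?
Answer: -692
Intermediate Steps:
-275*N(3) + (42 - 1*184) = -275*2 + (42 - 1*184) = -550 + (42 - 184) = -550 - 142 = -692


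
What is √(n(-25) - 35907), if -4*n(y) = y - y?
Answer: I*√35907 ≈ 189.49*I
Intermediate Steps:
n(y) = 0 (n(y) = -(y - y)/4 = -¼*0 = 0)
√(n(-25) - 35907) = √(0 - 35907) = √(-35907) = I*√35907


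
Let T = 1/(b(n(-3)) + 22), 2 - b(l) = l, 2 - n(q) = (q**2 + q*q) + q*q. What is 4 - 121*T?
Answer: 75/49 ≈ 1.5306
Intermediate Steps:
n(q) = 2 - 3*q**2 (n(q) = 2 - ((q**2 + q*q) + q*q) = 2 - ((q**2 + q**2) + q**2) = 2 - (2*q**2 + q**2) = 2 - 3*q**2)
b(l) = 2 - l
T = 1/49 (T = 1/((2 - (2 - 3*(-3)**2)) + 22) = 1/((2 - (2 - 3*9)) + 22) = 1/((2 - (2 - 27)) + 22) = 1/((2 - 1*(-25)) + 22) = 1/((2 + 25) + 22) = 1/(27 + 22) = 1/49 ≈ 0.020408)
4 - 121*T = 4 - 121*1/49 = 4 - 121/49 = 75/49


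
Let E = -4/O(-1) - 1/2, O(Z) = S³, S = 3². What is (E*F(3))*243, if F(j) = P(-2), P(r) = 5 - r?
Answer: -5159/6 ≈ -859.83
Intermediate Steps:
S = 9
F(j) = 7 (F(j) = 5 - 1*(-2) = 5 + 2 = 7)
O(Z) = 729 (O(Z) = 9³ = 729)
E = -737/1458 (E = -4/729 - 1/2 = -4*1/729 - 1*½ = -4/729 - ½ = -737/1458 ≈ -0.50549)
(E*F(3))*243 = -737/1458*7*243 = -5159/1458*243 = -5159/6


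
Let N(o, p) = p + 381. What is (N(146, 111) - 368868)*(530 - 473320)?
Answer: 174164489040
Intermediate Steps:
N(o, p) = 381 + p
(N(146, 111) - 368868)*(530 - 473320) = ((381 + 111) - 368868)*(530 - 473320) = (492 - 368868)*(-472790) = -368376*(-472790) = 174164489040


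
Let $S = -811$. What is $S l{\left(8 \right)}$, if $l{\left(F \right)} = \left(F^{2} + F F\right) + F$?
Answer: $-110296$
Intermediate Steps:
$l{\left(F \right)} = F + 2 F^{2}$ ($l{\left(F \right)} = \left(F^{2} + F^{2}\right) + F = 2 F^{2} + F = F + 2 F^{2}$)
$S l{\left(8 \right)} = - 811 \cdot 8 \left(1 + 2 \cdot 8\right) = - 811 \cdot 8 \left(1 + 16\right) = - 811 \cdot 8 \cdot 17 = \left(-811\right) 136 = -110296$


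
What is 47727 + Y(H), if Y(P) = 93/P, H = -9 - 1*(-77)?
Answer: 3245529/68 ≈ 47728.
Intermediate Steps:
H = 68 (H = -9 + 77 = 68)
47727 + Y(H) = 47727 + 93/68 = 3245529/68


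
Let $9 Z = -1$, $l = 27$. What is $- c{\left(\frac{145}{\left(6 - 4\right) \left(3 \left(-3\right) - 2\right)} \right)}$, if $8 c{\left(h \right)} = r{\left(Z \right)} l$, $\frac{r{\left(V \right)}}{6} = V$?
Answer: $\frac{9}{4} \approx 2.25$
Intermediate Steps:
$Z = - \frac{1}{9}$ ($Z = \frac{1}{9} \left(-1\right) = - \frac{1}{9} \approx -0.11111$)
$r{\left(V \right)} = 6 V$
$c{\left(h \right)} = - \frac{9}{4}$ ($c{\left(h \right)} = \frac{6 \left(- \frac{1}{9}\right) 27}{8} = \frac{\left(- \frac{2}{3}\right) 27}{8} = \frac{1}{8} \left(-18\right) = - \frac{9}{4}$)
$- c{\left(\frac{145}{\left(6 - 4\right) \left(3 \left(-3\right) - 2\right)} \right)} = \left(-1\right) \left(- \frac{9}{4}\right) = \frac{9}{4}$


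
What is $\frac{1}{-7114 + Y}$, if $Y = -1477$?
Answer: $- \frac{1}{8591} \approx -0.0001164$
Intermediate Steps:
$\frac{1}{-7114 + Y} = \frac{1}{-7114 - 1477} = \frac{1}{-8591} = - \frac{1}{8591}$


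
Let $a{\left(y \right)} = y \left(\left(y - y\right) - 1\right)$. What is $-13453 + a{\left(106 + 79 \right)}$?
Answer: $-13638$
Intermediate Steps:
$a{\left(y \right)} = - y$ ($a{\left(y \right)} = y \left(0 - 1\right) = y \left(-1\right) = - y$)
$-13453 + a{\left(106 + 79 \right)} = -13453 - \left(106 + 79\right) = -13453 - 185 = -13638$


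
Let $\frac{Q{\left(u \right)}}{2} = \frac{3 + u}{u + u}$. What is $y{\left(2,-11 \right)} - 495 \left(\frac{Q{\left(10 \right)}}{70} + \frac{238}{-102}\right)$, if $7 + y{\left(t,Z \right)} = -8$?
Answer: $\frac{158313}{140} \approx 1130.8$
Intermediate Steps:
$y{\left(t,Z \right)} = -15$ ($y{\left(t,Z \right)} = -7 - 8 = -15$)
$Q{\left(u \right)} = \frac{3 + u}{u}$ ($Q{\left(u \right)} = 2 \frac{3 + u}{u + u} = 2 \frac{3 + u}{2 u} = \frac{3 + u}{u}$)
$y{\left(2,-11 \right)} - 495 \left(\frac{Q{\left(10 \right)}}{70} + \frac{238}{-102}\right) = -15 - 495 \left(\frac{\frac{1}{10} \left(3 + 10\right)}{70} + \frac{238}{-102}\right) = -15 - 495 \left(\frac{1}{10} \cdot 13 \cdot \frac{1}{70} + 238 \left(- \frac{1}{102}\right)\right) = -15 - 495 \left(\frac{13}{10} \cdot \frac{1}{70} - \frac{7}{3}\right) = -15 - 495 \left(\frac{13}{700} - \frac{7}{3}\right) = -15 - - \frac{160413}{140} = -15 + \frac{160413}{140} = \frac{158313}{140}$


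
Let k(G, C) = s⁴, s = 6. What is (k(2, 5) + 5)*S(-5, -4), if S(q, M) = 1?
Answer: 1301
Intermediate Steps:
k(G, C) = 1296 (k(G, C) = 6⁴ = 1296)
(k(2, 5) + 5)*S(-5, -4) = (1296 + 5)*1 = 1301*1 = 1301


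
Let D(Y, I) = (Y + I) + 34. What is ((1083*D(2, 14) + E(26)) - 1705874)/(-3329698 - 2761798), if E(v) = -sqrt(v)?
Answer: 412931/1522874 + sqrt(26)/6091496 ≈ 0.27115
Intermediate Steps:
D(Y, I) = 34 + I + Y (D(Y, I) = (I + Y) + 34 = 34 + I + Y)
((1083*D(2, 14) + E(26)) - 1705874)/(-3329698 - 2761798) = ((1083*(34 + 14 + 2) - sqrt(26)) - 1705874)/(-3329698 - 2761798) = ((1083*50 - sqrt(26)) - 1705874)/(-6091496) = ((54150 - sqrt(26)) - 1705874)*(-1/6091496) = (-1651724 - sqrt(26))*(-1/6091496) = 412931/1522874 + sqrt(26)/6091496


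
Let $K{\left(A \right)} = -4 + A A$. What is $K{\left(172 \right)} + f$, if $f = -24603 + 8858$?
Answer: $13835$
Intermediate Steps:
$K{\left(A \right)} = -4 + A^{2}$
$f = -15745$
$K{\left(172 \right)} + f = \left(-4 + 172^{2}\right) - 15745 = \left(-4 + 29584\right) - 15745 = 29580 - 15745 = 13835$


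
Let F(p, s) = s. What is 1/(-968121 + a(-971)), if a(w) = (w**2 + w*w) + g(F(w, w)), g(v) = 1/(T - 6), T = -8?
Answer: 14/12845853 ≈ 1.0898e-6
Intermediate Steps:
g(v) = -1/14 (g(v) = 1/(-8 - 6) = 1/(-14) = -1/14)
a(w) = -1/14 + 2*w**2 (a(w) = (w**2 + w*w) - 1/14 = (w**2 + w**2) - 1/14 = 2*w**2 - 1/14 = -1/14 + 2*w**2)
1/(-968121 + a(-971)) = 1/(-968121 + (-1/14 + 2*(-971)**2)) = 1/(-968121 + (-1/14 + 2*942841)) = 1/(-968121 + (-1/14 + 1885682)) = 1/(-968121 + 26399547/14) = 1/(12845853/14) = 14/12845853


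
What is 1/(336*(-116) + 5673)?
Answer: -1/33303 ≈ -3.0027e-5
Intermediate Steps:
1/(336*(-116) + 5673) = 1/(-38976 + 5673) = 1/(-33303) = -1/33303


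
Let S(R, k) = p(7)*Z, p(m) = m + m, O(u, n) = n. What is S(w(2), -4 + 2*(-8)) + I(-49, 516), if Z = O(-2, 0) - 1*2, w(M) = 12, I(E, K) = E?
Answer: -77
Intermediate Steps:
p(m) = 2*m
Z = -2 (Z = 0 - 1*2 = 0 - 2 = -2)
S(R, k) = -28 (S(R, k) = (2*7)*(-2) = 14*(-2) = -28)
S(w(2), -4 + 2*(-8)) + I(-49, 516) = -28 - 49 = -77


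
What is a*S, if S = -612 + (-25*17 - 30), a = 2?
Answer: -2134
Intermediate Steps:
S = -1067 (S = -612 + (-425 - 30) = -612 - 455 = -1067)
a*S = 2*(-1067) = -2134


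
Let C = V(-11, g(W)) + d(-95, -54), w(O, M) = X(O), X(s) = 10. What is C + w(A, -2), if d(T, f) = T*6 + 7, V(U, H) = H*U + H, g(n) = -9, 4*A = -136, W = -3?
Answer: -463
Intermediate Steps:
A = -34 (A = (1/4)*(-136) = -34)
V(U, H) = H + H*U
w(O, M) = 10
d(T, f) = 7 + 6*T (d(T, f) = 6*T + 7 = 7 + 6*T)
C = -473 (C = -9*(1 - 11) + (7 + 6*(-95)) = -9*(-10) + (7 - 570) = 90 - 563 = -473)
C + w(A, -2) = -473 + 10 = -463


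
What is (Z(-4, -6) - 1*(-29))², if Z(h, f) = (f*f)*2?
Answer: 10201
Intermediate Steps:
Z(h, f) = 2*f² (Z(h, f) = f²*2 = 2*f²)
(Z(-4, -6) - 1*(-29))² = (2*(-6)² - 1*(-29))² = (2*36 + 29)² = (72 + 29)² = 101² = 10201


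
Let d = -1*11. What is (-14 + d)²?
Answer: 625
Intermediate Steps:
d = -11
(-14 + d)² = (-14 - 11)² = (-25)² = 625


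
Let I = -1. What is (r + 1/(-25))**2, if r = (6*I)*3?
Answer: 203401/625 ≈ 325.44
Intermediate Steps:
r = -18 (r = (6*(-1))*3 = -6*3 = -18)
(r + 1/(-25))**2 = (-18 + 1/(-25))**2 = (-18 - 1/25)**2 = (-451/25)**2 = 203401/625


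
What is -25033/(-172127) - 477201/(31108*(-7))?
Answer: 87590262475/37481687012 ≈ 2.3369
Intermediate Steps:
-25033/(-172127) - 477201/(31108*(-7)) = -25033*(-1/172127) - 477201/(-217756) = 25033/172127 - 477201*(-1/217756) = 25033/172127 + 477201/217756 = 87590262475/37481687012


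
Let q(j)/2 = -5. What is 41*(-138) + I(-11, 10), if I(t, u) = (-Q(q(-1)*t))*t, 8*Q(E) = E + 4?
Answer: -22005/4 ≈ -5501.3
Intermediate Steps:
q(j) = -10 (q(j) = 2*(-5) = -10)
Q(E) = ½ + E/8 (Q(E) = (E + 4)/8 = (4 + E)/8 = ½ + E/8)
I(t, u) = t*(-½ + 5*t/4) (I(t, u) = (-(½ + (-10*t)/8))*t = (-(½ - 5*t/4))*t = (-½ + 5*t/4)*t = t*(-½ + 5*t/4))
41*(-138) + I(-11, 10) = 41*(-138) + (¼)*(-11)*(-2 + 5*(-11)) = -5658 + (¼)*(-11)*(-2 - 55) = -5658 + (¼)*(-11)*(-57) = -5658 + 627/4 = -22005/4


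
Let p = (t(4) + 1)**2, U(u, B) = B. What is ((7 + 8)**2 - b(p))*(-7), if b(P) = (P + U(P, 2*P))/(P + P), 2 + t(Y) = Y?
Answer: -3129/2 ≈ -1564.5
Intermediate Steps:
t(Y) = -2 + Y
p = 9 (p = ((-2 + 4) + 1)**2 = (2 + 1)**2 = 3**2 = 9)
b(P) = 3/2 (b(P) = (P + 2*P)/(P + P) = (3*P)/((2*P)) = (3*P)*(1/(2*P)) = 3/2)
((7 + 8)**2 - b(p))*(-7) = ((7 + 8)**2 - 1*3/2)*(-7) = (15**2 - 3/2)*(-7) = (225 - 3/2)*(-7) = (447/2)*(-7) = -3129/2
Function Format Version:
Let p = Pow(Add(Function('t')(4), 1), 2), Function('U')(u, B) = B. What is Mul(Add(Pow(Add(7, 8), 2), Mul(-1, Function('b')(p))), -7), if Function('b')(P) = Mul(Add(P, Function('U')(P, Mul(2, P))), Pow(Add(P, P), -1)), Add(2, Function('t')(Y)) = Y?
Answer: Rational(-3129, 2) ≈ -1564.5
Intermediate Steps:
Function('t')(Y) = Add(-2, Y)
p = 9 (p = Pow(Add(Add(-2, 4), 1), 2) = Pow(Add(2, 1), 2) = Pow(3, 2) = 9)
Function('b')(P) = Rational(3, 2) (Function('b')(P) = Mul(Add(P, Mul(2, P)), Pow(Add(P, P), -1)) = Mul(Mul(3, P), Pow(Mul(2, P), -1)) = Mul(Mul(3, P), Mul(Rational(1, 2), Pow(P, -1))) = Rational(3, 2))
Mul(Add(Pow(Add(7, 8), 2), Mul(-1, Function('b')(p))), -7) = Mul(Add(Pow(Add(7, 8), 2), Mul(-1, Rational(3, 2))), -7) = Mul(Add(Pow(15, 2), Rational(-3, 2)), -7) = Mul(Add(225, Rational(-3, 2)), -7) = Mul(Rational(447, 2), -7) = Rational(-3129, 2)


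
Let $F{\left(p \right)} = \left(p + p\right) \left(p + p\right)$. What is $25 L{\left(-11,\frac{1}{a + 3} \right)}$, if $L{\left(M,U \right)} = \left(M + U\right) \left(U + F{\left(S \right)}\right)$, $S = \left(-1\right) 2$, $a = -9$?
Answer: $- \frac{159125}{36} \approx -4420.1$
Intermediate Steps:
$S = -2$
$F{\left(p \right)} = 4 p^{2}$ ($F{\left(p \right)} = 2 p 2 p = 4 p^{2}$)
$L{\left(M,U \right)} = \left(16 + U\right) \left(M + U\right)$ ($L{\left(M,U \right)} = \left(M + U\right) \left(U + 4 \left(-2\right)^{2}\right) = \left(M + U\right) \left(U + 4 \cdot 4\right) = \left(M + U\right) \left(U + 16\right) = \left(M + U\right) \left(16 + U\right) = \left(16 + U\right) \left(M + U\right)$)
$25 L{\left(-11,\frac{1}{a + 3} \right)} = 25 \left(\left(\frac{1}{-9 + 3}\right)^{2} + 16 \left(-11\right) + \frac{16}{-9 + 3} - \frac{11}{-9 + 3}\right) = 25 \left(\left(\frac{1}{-6}\right)^{2} - 176 + \frac{16}{-6} - \frac{11}{-6}\right) = 25 \left(\left(- \frac{1}{6}\right)^{2} - 176 + 16 \left(- \frac{1}{6}\right) - - \frac{11}{6}\right) = 25 \left(\frac{1}{36} - 176 - \frac{8}{3} + \frac{11}{6}\right) = 25 \left(- \frac{6365}{36}\right) = - \frac{159125}{36}$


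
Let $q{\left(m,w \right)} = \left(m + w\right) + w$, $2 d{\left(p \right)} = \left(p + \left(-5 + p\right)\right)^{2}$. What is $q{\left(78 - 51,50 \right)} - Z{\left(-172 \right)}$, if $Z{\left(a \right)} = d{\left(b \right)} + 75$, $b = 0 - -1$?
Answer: $\frac{95}{2} \approx 47.5$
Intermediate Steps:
$b = 1$ ($b = 0 + 1 = 1$)
$d{\left(p \right)} = \frac{\left(-5 + 2 p\right)^{2}}{2}$ ($d{\left(p \right)} = \frac{\left(p + \left(-5 + p\right)\right)^{2}}{2} = \frac{\left(-5 + 2 p\right)^{2}}{2}$)
$q{\left(m,w \right)} = m + 2 w$
$Z{\left(a \right)} = \frac{159}{2}$ ($Z{\left(a \right)} = \frac{\left(-5 + 2 \cdot 1\right)^{2}}{2} + 75 = \frac{\left(-5 + 2\right)^{2}}{2} + 75 = \frac{\left(-3\right)^{2}}{2} + 75 = \frac{1}{2} \cdot 9 + 75 = \frac{9}{2} + 75 = \frac{159}{2}$)
$q{\left(78 - 51,50 \right)} - Z{\left(-172 \right)} = \left(\left(78 - 51\right) + 2 \cdot 50\right) - \frac{159}{2} = \left(27 + 100\right) - \frac{159}{2} = 127 - \frac{159}{2} = \frac{95}{2}$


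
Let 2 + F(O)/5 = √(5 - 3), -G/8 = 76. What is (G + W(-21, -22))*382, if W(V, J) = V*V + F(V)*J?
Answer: 20246 - 42020*√2 ≈ -39179.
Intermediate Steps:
G = -608 (G = -8*76 = -608)
F(O) = -10 + 5*√2 (F(O) = -10 + 5*√(5 - 3) = -10 + 5*√2)
W(V, J) = V² + J*(-10 + 5*√2) (W(V, J) = V*V + (-10 + 5*√2)*J = V² + J*(-10 + 5*√2))
(G + W(-21, -22))*382 = (-608 + ((-21)² - 5*(-22)*(2 - √2)))*382 = (-608 + (441 + (220 - 110*√2)))*382 = (-608 + (661 - 110*√2))*382 = (53 - 110*√2)*382 = 20246 - 42020*√2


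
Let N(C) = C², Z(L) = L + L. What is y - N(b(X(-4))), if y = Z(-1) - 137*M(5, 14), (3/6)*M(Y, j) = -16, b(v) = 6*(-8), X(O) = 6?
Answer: 2078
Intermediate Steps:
Z(L) = 2*L
b(v) = -48
M(Y, j) = -32 (M(Y, j) = 2*(-16) = -32)
y = 4382 (y = 2*(-1) - 137*(-32) = -2 + 4384 = 4382)
y - N(b(X(-4))) = 4382 - 1*(-48)² = 4382 - 1*2304 = 4382 - 2304 = 2078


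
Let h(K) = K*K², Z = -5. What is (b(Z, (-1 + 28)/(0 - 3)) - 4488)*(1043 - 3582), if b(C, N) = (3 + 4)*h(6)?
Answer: 7556064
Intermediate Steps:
h(K) = K³
b(C, N) = 1512 (b(C, N) = (3 + 4)*6³ = 7*216 = 1512)
(b(Z, (-1 + 28)/(0 - 3)) - 4488)*(1043 - 3582) = (1512 - 4488)*(1043 - 3582) = -2976*(-2539) = 7556064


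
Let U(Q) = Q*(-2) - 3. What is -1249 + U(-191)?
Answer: -870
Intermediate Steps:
U(Q) = -3 - 2*Q (U(Q) = -2*Q - 3 = -3 - 2*Q)
-1249 + U(-191) = -1249 + (-3 - 2*(-191)) = -1249 + (-3 + 382) = -1249 + 379 = -870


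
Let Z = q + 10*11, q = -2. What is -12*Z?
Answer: -1296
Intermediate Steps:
Z = 108 (Z = -2 + 10*11 = -2 + 110 = 108)
-12*Z = -12*108 = -1296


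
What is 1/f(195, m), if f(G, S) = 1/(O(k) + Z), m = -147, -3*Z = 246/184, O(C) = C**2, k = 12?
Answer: 13207/92 ≈ 143.55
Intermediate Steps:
Z = -41/92 (Z = -82/184 = -1/3*123/92 = -41/92 ≈ -0.44565)
f(G, S) = 92/13207 (f(G, S) = 1/(12**2 - 41/92) = 1/(144 - 41/92) = 1/(13207/92) = 92/13207)
1/f(195, m) = 1/(92/13207) = 13207/92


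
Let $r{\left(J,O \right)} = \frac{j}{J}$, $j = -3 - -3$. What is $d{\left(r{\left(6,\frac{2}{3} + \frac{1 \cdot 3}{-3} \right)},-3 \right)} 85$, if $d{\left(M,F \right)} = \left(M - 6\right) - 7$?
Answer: $-1105$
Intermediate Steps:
$j = 0$ ($j = -3 + 3 = 0$)
$r{\left(J,O \right)} = 0$ ($r{\left(J,O \right)} = \frac{0}{J} = 0$)
$d{\left(M,F \right)} = -13 + M$ ($d{\left(M,F \right)} = \left(M - 6\right) - 7 = \left(-6 + M\right) - 7 = -13 + M$)
$d{\left(r{\left(6,\frac{2}{3} + \frac{1 \cdot 3}{-3} \right)},-3 \right)} 85 = \left(-13 + 0\right) 85 = \left(-13\right) 85 = -1105$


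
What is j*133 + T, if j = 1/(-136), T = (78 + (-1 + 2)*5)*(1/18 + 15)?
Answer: 1528327/1224 ≈ 1248.6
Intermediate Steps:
T = 22493/18 (T = (78 + 1*5)*(1/18 + 15) = (78 + 5)*(271/18) = 83*(271/18) = 22493/18 ≈ 1249.6)
j = -1/136 ≈ -0.0073529
j*133 + T = -1/136*133 + 22493/18 = -133/136 + 22493/18 = 1528327/1224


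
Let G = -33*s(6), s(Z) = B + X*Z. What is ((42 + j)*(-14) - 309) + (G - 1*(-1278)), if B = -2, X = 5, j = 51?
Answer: -1257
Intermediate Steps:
s(Z) = -2 + 5*Z
G = -924 (G = -33*(-2 + 5*6) = -33*(-2 + 30) = -33*28 = -924)
((42 + j)*(-14) - 309) + (G - 1*(-1278)) = ((42 + 51)*(-14) - 309) + (-924 - 1*(-1278)) = (93*(-14) - 309) + (-924 + 1278) = (-1302 - 309) + 354 = -1611 + 354 = -1257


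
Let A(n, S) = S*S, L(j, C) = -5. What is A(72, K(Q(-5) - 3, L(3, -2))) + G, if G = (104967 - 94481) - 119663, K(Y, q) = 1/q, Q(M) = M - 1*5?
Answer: -2729424/25 ≈ -1.0918e+5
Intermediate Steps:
Q(M) = -5 + M (Q(M) = M - 5 = -5 + M)
A(n, S) = S**2
G = -109177 (G = 10486 - 119663 = -109177)
A(72, K(Q(-5) - 3, L(3, -2))) + G = (1/(-5))**2 - 109177 = (-1/5)**2 - 109177 = 1/25 - 109177 = -2729424/25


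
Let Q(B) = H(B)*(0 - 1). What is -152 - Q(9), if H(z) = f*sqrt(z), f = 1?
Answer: -149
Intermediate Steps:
H(z) = sqrt(z) (H(z) = 1*sqrt(z) = sqrt(z))
Q(B) = -sqrt(B) (Q(B) = sqrt(B)*(0 - 1) = sqrt(B)*(-1) = -sqrt(B))
-152 - Q(9) = -152 - (-1)*sqrt(9) = -152 - (-1)*3 = -152 - 1*(-3) = -152 + 3 = -149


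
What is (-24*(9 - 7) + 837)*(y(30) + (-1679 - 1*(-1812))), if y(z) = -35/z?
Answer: 208033/2 ≈ 1.0402e+5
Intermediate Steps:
(-24*(9 - 7) + 837)*(y(30) + (-1679 - 1*(-1812))) = (-24*(9 - 7) + 837)*(-35/30 + (-1679 - 1*(-1812))) = (-24*2 + 837)*(-35*1/30 + (-1679 + 1812)) = (-48 + 837)*(-7/6 + 133) = 789*(791/6) = 208033/2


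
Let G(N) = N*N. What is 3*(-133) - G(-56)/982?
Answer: -197477/491 ≈ -402.19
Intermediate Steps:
G(N) = N**2
3*(-133) - G(-56)/982 = 3*(-133) - (-56)**2/982 = -399 - 3136/982 = -399 - 1*1568/491 = -399 - 1568/491 = -197477/491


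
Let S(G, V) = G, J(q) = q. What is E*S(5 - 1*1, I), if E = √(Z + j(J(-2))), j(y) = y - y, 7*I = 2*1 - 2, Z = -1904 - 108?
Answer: 8*I*√503 ≈ 179.42*I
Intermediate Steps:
Z = -2012
I = 0 (I = (2*1 - 2)/7 = (2 - 2)/7 = (⅐)*0 = 0)
j(y) = 0
E = 2*I*√503 (E = √(-2012 + 0) = √(-2012) = 2*I*√503 ≈ 44.855*I)
E*S(5 - 1*1, I) = (2*I*√503)*(5 - 1*1) = (2*I*√503)*(5 - 1) = (2*I*√503)*4 = 8*I*√503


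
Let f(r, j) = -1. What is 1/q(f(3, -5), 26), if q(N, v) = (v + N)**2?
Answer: 1/625 ≈ 0.0016000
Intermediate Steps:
q(N, v) = (N + v)**2
1/q(f(3, -5), 26) = 1/((-1 + 26)**2) = 1/(25**2) = 1/625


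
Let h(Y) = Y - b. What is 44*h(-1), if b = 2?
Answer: -132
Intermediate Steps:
h(Y) = -2 + Y (h(Y) = Y - 1*2 = Y - 2 = -2 + Y)
44*h(-1) = 44*(-2 - 1) = 44*(-3) = -132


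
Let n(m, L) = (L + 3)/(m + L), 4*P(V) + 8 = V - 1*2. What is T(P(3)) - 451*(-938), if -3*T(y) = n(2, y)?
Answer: 1269109/3 ≈ 4.2304e+5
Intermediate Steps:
P(V) = -5/2 + V/4 (P(V) = -2 + (V - 1*2)/4 = -2 + (V - 2)/4 = -2 + (-2 + V)/4 = -2 + (-1/2 + V/4) = -5/2 + V/4)
n(m, L) = (3 + L)/(L + m)
T(y) = -(3 + y)/(3*(2 + y)) (T(y) = -(3 + y)/(3*(y + 2)) = -(3 + y)/(3*(2 + y)))
T(P(3)) - 451*(-938) = (-3 - (-5/2 + (1/4)*3))/(3*(2 + (-5/2 + (1/4)*3))) - 451*(-938) = (-3 - (-5/2 + 3/4))/(3*(2 + (-5/2 + 3/4))) + 423038 = (-3 - 1*(-7/4))/(3*(2 - 7/4)) + 423038 = (-3 + 7/4)/(3*(1/4)) + 423038 = (1/3)*4*(-5/4) + 423038 = -5/3 + 423038 = 1269109/3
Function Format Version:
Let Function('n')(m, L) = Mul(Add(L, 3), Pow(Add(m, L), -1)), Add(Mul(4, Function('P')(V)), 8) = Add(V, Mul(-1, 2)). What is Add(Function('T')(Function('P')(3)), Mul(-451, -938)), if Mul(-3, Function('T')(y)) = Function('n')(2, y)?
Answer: Rational(1269109, 3) ≈ 4.2304e+5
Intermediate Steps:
Function('P')(V) = Add(Rational(-5, 2), Mul(Rational(1, 4), V)) (Function('P')(V) = Add(-2, Mul(Rational(1, 4), Add(V, Mul(-1, 2)))) = Add(-2, Mul(Rational(1, 4), Add(V, -2))) = Add(-2, Mul(Rational(1, 4), Add(-2, V))) = Add(-2, Add(Rational(-1, 2), Mul(Rational(1, 4), V))) = Add(Rational(-5, 2), Mul(Rational(1, 4), V)))
Function('n')(m, L) = Mul(Pow(Add(L, m), -1), Add(3, L)) (Function('n')(m, L) = Mul(Add(3, L), Pow(Add(L, m), -1)) = Mul(Pow(Add(L, m), -1), Add(3, L)))
Function('T')(y) = Mul(Rational(-1, 3), Pow(Add(2, y), -1), Add(3, y)) (Function('T')(y) = Mul(Rational(-1, 3), Mul(Pow(Add(y, 2), -1), Add(3, y))) = Mul(Rational(-1, 3), Mul(Pow(Add(2, y), -1), Add(3, y))) = Mul(Rational(-1, 3), Pow(Add(2, y), -1), Add(3, y)))
Add(Function('T')(Function('P')(3)), Mul(-451, -938)) = Add(Mul(Rational(1, 3), Pow(Add(2, Add(Rational(-5, 2), Mul(Rational(1, 4), 3))), -1), Add(-3, Mul(-1, Add(Rational(-5, 2), Mul(Rational(1, 4), 3))))), Mul(-451, -938)) = Add(Mul(Rational(1, 3), Pow(Add(2, Add(Rational(-5, 2), Rational(3, 4))), -1), Add(-3, Mul(-1, Add(Rational(-5, 2), Rational(3, 4))))), 423038) = Add(Mul(Rational(1, 3), Pow(Add(2, Rational(-7, 4)), -1), Add(-3, Mul(-1, Rational(-7, 4)))), 423038) = Add(Mul(Rational(1, 3), Pow(Rational(1, 4), -1), Add(-3, Rational(7, 4))), 423038) = Add(Mul(Rational(1, 3), 4, Rational(-5, 4)), 423038) = Add(Rational(-5, 3), 423038) = Rational(1269109, 3)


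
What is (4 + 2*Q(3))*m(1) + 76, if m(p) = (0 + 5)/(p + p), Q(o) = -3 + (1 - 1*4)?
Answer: 56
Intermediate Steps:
Q(o) = -6 (Q(o) = -3 + (1 - 4) = -3 - 3 = -6)
m(p) = 5/(2*p) (m(p) = 5/((2*p)) = 5*(1/(2*p)) = 5/(2*p))
(4 + 2*Q(3))*m(1) + 76 = (4 + 2*(-6))*((5/2)/1) + 76 = (4 - 12)*((5/2)*1) + 76 = -8*5/2 + 76 = -20 + 76 = 56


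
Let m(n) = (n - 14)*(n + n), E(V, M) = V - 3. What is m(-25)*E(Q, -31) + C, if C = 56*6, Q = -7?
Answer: -19164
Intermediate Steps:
E(V, M) = -3 + V
m(n) = 2*n*(-14 + n) (m(n) = (-14 + n)*(2*n) = 2*n*(-14 + n))
C = 336
m(-25)*E(Q, -31) + C = (2*(-25)*(-14 - 25))*(-3 - 7) + 336 = (2*(-25)*(-39))*(-10) + 336 = 1950*(-10) + 336 = -19500 + 336 = -19164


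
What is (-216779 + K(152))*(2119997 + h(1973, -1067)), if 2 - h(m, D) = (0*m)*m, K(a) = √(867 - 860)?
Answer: -459571263221 + 2119999*√7 ≈ -4.5957e+11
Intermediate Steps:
K(a) = √7
h(m, D) = 2 (h(m, D) = 2 - 0*m*m = 2 - 0*m = 2 - 1*0 = 2 + 0 = 2)
(-216779 + K(152))*(2119997 + h(1973, -1067)) = (-216779 + √7)*(2119997 + 2) = (-216779 + √7)*2119999 = -459571263221 + 2119999*√7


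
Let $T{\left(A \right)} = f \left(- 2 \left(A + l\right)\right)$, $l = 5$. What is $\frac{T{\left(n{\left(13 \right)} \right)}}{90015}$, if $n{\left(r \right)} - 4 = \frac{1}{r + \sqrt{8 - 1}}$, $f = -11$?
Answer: $\frac{16181}{7291215} - \frac{11 \sqrt{7}}{7291215} \approx 0.0022153$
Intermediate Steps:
$n{\left(r \right)} = 4 + \frac{1}{r + \sqrt{7}}$ ($n{\left(r \right)} = 4 + \frac{1}{r + \sqrt{8 - 1}} = 4 + \frac{1}{r + \sqrt{7}}$)
$T{\left(A \right)} = 110 + 22 A$ ($T{\left(A \right)} = - 11 \left(- 2 \left(A + 5\right)\right) = - 11 \left(- 2 \left(5 + A\right)\right) = - 11 \left(-10 - 2 A\right) = 110 + 22 A$)
$\frac{T{\left(n{\left(13 \right)} \right)}}{90015} = \frac{110 + 22 \frac{1 + 4 \cdot 13 + 4 \sqrt{7}}{13 + \sqrt{7}}}{90015} = \left(110 + 22 \frac{1 + 52 + 4 \sqrt{7}}{13 + \sqrt{7}}\right) \frac{1}{90015} = \left(110 + 22 \frac{53 + 4 \sqrt{7}}{13 + \sqrt{7}}\right) \frac{1}{90015} = \left(110 + \frac{22 \left(53 + 4 \sqrt{7}\right)}{13 + \sqrt{7}}\right) \frac{1}{90015} = \frac{22}{18003} + \frac{22 \left(53 + 4 \sqrt{7}\right)}{90015 \left(13 + \sqrt{7}\right)}$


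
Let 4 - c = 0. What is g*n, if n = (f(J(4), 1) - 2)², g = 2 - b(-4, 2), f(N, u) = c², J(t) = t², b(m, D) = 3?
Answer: -196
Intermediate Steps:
c = 4 (c = 4 - 1*0 = 4 + 0 = 4)
f(N, u) = 16 (f(N, u) = 4² = 16)
g = -1 (g = 2 - 1*3 = 2 - 3 = -1)
n = 196 (n = (16 - 2)² = 14² = 196)
g*n = -1*196 = -196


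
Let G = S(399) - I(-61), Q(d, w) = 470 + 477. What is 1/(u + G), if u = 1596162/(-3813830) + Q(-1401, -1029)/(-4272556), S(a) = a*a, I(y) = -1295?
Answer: 8147401124740/1307621879264657499 ≈ 6.2307e-6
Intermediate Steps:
S(a) = a²
Q(d, w) = 947
G = 160496 (G = 399² - 1*(-1295) = 159201 + 1295 = 160496)
u = -3411651613541/8147401124740 (u = 1596162/(-3813830) + 947/(-4272556) = 1596162*(-1/3813830) + 947*(-1/4272556) = -798081/1906915 - 947/4272556 = -3411651613541/8147401124740 ≈ -0.41874)
1/(u + G) = 1/(-3411651613541/8147401124740 + 160496) = 1/(1307621879264657499/8147401124740) = 8147401124740/1307621879264657499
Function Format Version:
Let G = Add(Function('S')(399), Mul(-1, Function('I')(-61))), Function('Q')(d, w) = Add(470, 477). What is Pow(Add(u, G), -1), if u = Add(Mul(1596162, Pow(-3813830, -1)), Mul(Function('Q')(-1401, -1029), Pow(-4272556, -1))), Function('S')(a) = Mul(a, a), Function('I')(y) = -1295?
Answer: Rational(8147401124740, 1307621879264657499) ≈ 6.2307e-6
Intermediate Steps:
Function('S')(a) = Pow(a, 2)
Function('Q')(d, w) = 947
G = 160496 (G = Add(Pow(399, 2), Mul(-1, -1295)) = Add(159201, 1295) = 160496)
u = Rational(-3411651613541, 8147401124740) (u = Add(Mul(1596162, Pow(-3813830, -1)), Mul(947, Pow(-4272556, -1))) = Add(Mul(1596162, Rational(-1, 3813830)), Mul(947, Rational(-1, 4272556))) = Add(Rational(-798081, 1906915), Rational(-947, 4272556)) = Rational(-3411651613541, 8147401124740) ≈ -0.41874)
Pow(Add(u, G), -1) = Pow(Add(Rational(-3411651613541, 8147401124740), 160496), -1) = Pow(Rational(1307621879264657499, 8147401124740), -1) = Rational(8147401124740, 1307621879264657499)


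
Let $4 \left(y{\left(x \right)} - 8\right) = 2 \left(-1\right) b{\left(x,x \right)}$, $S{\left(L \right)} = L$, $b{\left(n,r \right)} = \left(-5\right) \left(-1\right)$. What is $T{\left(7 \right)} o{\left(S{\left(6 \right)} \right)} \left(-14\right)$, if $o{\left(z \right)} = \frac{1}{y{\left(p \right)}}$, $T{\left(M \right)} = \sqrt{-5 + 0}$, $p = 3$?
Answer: $- \frac{28 i \sqrt{5}}{11} \approx - 5.6918 i$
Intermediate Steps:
$b{\left(n,r \right)} = 5$
$y{\left(x \right)} = \frac{11}{2}$ ($y{\left(x \right)} = 8 + \frac{2 \left(-1\right) 5}{4} = 8 + \frac{\left(-2\right) 5}{4} = 8 + \frac{1}{4} \left(-10\right) = 8 - \frac{5}{2} = \frac{11}{2}$)
$T{\left(M \right)} = i \sqrt{5}$ ($T{\left(M \right)} = \sqrt{-5} = i \sqrt{5}$)
$o{\left(z \right)} = \frac{2}{11}$ ($o{\left(z \right)} = \frac{1}{\frac{11}{2}} = \frac{2}{11}$)
$T{\left(7 \right)} o{\left(S{\left(6 \right)} \right)} \left(-14\right) = i \sqrt{5} \cdot \frac{2}{11} \left(-14\right) = \frac{2 i \sqrt{5}}{11} \left(-14\right) = - \frac{28 i \sqrt{5}}{11}$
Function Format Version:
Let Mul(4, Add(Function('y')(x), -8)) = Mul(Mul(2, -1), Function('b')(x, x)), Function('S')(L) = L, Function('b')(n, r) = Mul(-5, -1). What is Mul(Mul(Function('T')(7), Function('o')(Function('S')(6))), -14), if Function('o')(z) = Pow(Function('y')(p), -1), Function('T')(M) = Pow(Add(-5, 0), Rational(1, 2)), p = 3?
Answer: Mul(Rational(-28, 11), I, Pow(5, Rational(1, 2))) ≈ Mul(-5.6918, I)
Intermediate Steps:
Function('b')(n, r) = 5
Function('y')(x) = Rational(11, 2) (Function('y')(x) = Add(8, Mul(Rational(1, 4), Mul(Mul(2, -1), 5))) = Add(8, Mul(Rational(1, 4), Mul(-2, 5))) = Add(8, Mul(Rational(1, 4), -10)) = Add(8, Rational(-5, 2)) = Rational(11, 2))
Function('T')(M) = Mul(I, Pow(5, Rational(1, 2))) (Function('T')(M) = Pow(-5, Rational(1, 2)) = Mul(I, Pow(5, Rational(1, 2))))
Function('o')(z) = Rational(2, 11) (Function('o')(z) = Pow(Rational(11, 2), -1) = Rational(2, 11))
Mul(Mul(Function('T')(7), Function('o')(Function('S')(6))), -14) = Mul(Mul(Mul(I, Pow(5, Rational(1, 2))), Rational(2, 11)), -14) = Mul(Mul(Rational(2, 11), I, Pow(5, Rational(1, 2))), -14) = Mul(Rational(-28, 11), I, Pow(5, Rational(1, 2)))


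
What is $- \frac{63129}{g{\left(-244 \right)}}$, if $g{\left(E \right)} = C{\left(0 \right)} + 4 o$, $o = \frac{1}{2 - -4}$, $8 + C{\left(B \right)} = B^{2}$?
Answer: $\frac{17217}{2} \approx 8608.5$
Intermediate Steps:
$C{\left(B \right)} = -8 + B^{2}$
$o = \frac{1}{6}$ ($o = \frac{1}{2 + 4} = \frac{1}{6} \approx 0.16667$)
$g{\left(E \right)} = - \frac{22}{3}$ ($g{\left(E \right)} = \left(-8 + 0^{2}\right) + 4 \cdot \frac{1}{6} = \left(-8 + 0\right) + \frac{2}{3} = -8 + \frac{2}{3} = - \frac{22}{3}$)
$- \frac{63129}{g{\left(-244 \right)}} = - \frac{63129}{- \frac{22}{3}} = \left(-63129\right) \left(- \frac{3}{22}\right) = \frac{17217}{2}$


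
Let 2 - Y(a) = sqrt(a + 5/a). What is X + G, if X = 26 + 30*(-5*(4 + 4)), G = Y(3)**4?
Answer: -1174 + (6 - sqrt(42))**4/81 ≈ -1174.0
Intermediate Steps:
Y(a) = 2 - sqrt(a + 5/a)
G = (2 - sqrt(42)/3)**4 (G = (2 - sqrt(3 + 5/3))**4 = (2 - sqrt(14/3))**4 = (2 - sqrt(42)/3)**4 ≈ 0.00065941)
X = -1174 (X = 26 + 30*(-5*8) = 26 + 30*(-40) = 26 - 1200 = -1174)
X + G = -1174 + (6 - sqrt(42))**4/81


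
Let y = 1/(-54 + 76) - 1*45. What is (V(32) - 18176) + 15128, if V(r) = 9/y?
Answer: -3014670/989 ≈ -3048.2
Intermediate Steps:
y = -989/22 (y = 1/22 - 45 = -989/22 ≈ -44.955)
V(r) = -198/989 (V(r) = 9/(-989/22) = 9*(-22/989) = -198/989)
(V(32) - 18176) + 15128 = (-198/989 - 18176) + 15128 = -17976262/989 + 15128 = -3014670/989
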